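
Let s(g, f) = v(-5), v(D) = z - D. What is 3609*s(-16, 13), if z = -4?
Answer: 3609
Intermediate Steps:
v(D) = -4 - D
s(g, f) = 1 (s(g, f) = -4 - 1*(-5) = -4 + 5 = 1)
3609*s(-16, 13) = 3609*1 = 3609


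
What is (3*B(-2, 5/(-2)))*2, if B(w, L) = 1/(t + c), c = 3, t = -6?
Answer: -2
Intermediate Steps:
B(w, L) = -⅓ (B(w, L) = 1/(-6 + 3) = 1/(-3) = -⅓)
(3*B(-2, 5/(-2)))*2 = (3*(-⅓))*2 = -1*2 = -2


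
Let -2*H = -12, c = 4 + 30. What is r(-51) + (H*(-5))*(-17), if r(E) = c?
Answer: 544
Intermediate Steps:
c = 34
H = 6 (H = -1/2*(-12) = 6)
r(E) = 34
r(-51) + (H*(-5))*(-17) = 34 + (6*(-5))*(-17) = 34 - 30*(-17) = 34 + 510 = 544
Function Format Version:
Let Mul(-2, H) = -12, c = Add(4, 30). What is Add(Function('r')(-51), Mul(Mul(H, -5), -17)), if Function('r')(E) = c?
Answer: 544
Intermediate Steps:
c = 34
H = 6 (H = Mul(Rational(-1, 2), -12) = 6)
Function('r')(E) = 34
Add(Function('r')(-51), Mul(Mul(H, -5), -17)) = Add(34, Mul(Mul(6, -5), -17)) = Add(34, Mul(-30, -17)) = Add(34, 510) = 544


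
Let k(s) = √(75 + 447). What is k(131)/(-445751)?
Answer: -3*√58/445751 ≈ -5.1256e-5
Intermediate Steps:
k(s) = 3*√58 (k(s) = √522 = 3*√58)
k(131)/(-445751) = (3*√58)/(-445751) = (3*√58)*(-1/445751) = -3*√58/445751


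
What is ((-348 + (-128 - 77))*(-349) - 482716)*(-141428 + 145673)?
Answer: -1229857155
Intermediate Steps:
((-348 + (-128 - 77))*(-349) - 482716)*(-141428 + 145673) = ((-348 - 205)*(-349) - 482716)*4245 = (-553*(-349) - 482716)*4245 = (192997 - 482716)*4245 = -289719*4245 = -1229857155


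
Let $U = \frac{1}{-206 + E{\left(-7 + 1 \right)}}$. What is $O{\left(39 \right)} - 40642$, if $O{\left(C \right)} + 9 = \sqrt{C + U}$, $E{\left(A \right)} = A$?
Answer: $-40651 + \frac{\sqrt{438151}}{106} \approx -40645.0$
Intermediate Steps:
$U = - \frac{1}{212}$ ($U = \frac{1}{-206 + \left(-7 + 1\right)} = \frac{1}{-206 - 6} = \frac{1}{-212} = - \frac{1}{212} \approx -0.004717$)
$O{\left(C \right)} = -9 + \sqrt{- \frac{1}{212} + C}$ ($O{\left(C \right)} = -9 + \sqrt{C - \frac{1}{212}} = -9 + \sqrt{- \frac{1}{212} + C}$)
$O{\left(39 \right)} - 40642 = \left(-9 + \frac{\sqrt{-53 + 11236 \cdot 39}}{106}\right) - 40642 = \left(-9 + \frac{\sqrt{-53 + 438204}}{106}\right) - 40642 = \left(-9 + \frac{\sqrt{438151}}{106}\right) - 40642 = -40651 + \frac{\sqrt{438151}}{106}$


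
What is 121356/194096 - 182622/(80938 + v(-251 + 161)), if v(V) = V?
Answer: -801087807/490383544 ≈ -1.6336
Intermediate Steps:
121356/194096 - 182622/(80938 + v(-251 + 161)) = 121356/194096 - 182622/(80938 + (-251 + 161)) = 121356*(1/194096) - 182622/(80938 - 90) = 30339/48524 - 182622/80848 = 30339/48524 - 182622*1/80848 = 30339/48524 - 91311/40424 = -801087807/490383544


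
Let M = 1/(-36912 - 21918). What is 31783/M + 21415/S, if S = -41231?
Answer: -77093471900005/41231 ≈ -1.8698e+9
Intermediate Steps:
M = -1/58830 (M = 1/(-58830) = -1/58830 ≈ -1.6998e-5)
31783/M + 21415/S = 31783/(-1/58830) + 21415/(-41231) = 31783*(-58830) + 21415*(-1/41231) = -1869793890 - 21415/41231 = -77093471900005/41231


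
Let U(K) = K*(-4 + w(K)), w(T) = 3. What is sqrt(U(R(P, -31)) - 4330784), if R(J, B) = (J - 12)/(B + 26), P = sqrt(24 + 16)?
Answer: sqrt(-108269660 + 10*sqrt(10))/5 ≈ 2081.1*I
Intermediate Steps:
P = 2*sqrt(10) (P = sqrt(40) = 2*sqrt(10) ≈ 6.3246)
R(J, B) = (-12 + J)/(26 + B)
U(K) = -K (U(K) = K*(-4 + 3) = K*(-1) = -K)
sqrt(U(R(P, -31)) - 4330784) = sqrt(-(-12 + 2*sqrt(10))/(26 - 31) - 4330784) = sqrt(-(-12 + 2*sqrt(10))/(-5) - 4330784) = sqrt(-(-1)*(-12 + 2*sqrt(10))/5 - 4330784) = sqrt(-(12/5 - 2*sqrt(10)/5) - 4330784) = sqrt((-12/5 + 2*sqrt(10)/5) - 4330784) = sqrt(-21653932/5 + 2*sqrt(10)/5)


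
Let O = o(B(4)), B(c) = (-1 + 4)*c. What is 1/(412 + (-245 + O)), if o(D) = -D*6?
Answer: 1/95 ≈ 0.010526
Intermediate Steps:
B(c) = 3*c
o(D) = -6*D
O = -72 (O = -18*4 = -6*12 = -72)
1/(412 + (-245 + O)) = 1/(412 + (-245 - 72)) = 1/(412 - 317) = 1/95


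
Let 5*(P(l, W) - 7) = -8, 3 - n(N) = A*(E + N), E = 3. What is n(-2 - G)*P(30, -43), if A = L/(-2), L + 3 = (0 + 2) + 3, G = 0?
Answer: 108/5 ≈ 21.600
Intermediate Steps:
L = 2 (L = -3 + ((0 + 2) + 3) = -3 + (2 + 3) = -3 + 5 = 2)
A = -1 (A = 2/(-2) = 2*(-½) = -1)
n(N) = 6 + N (n(N) = 3 - (-1)*(3 + N) = 3 - (-3 - N) = 3 + (3 + N) = 6 + N)
P(l, W) = 27/5 (P(l, W) = 7 + (⅕)*(-8) = 7 - 8/5 = 27/5)
n(-2 - G)*P(30, -43) = (6 + (-2 - 1*0))*(27/5) = (6 + (-2 + 0))*(27/5) = (6 - 2)*(27/5) = 4*(27/5) = 108/5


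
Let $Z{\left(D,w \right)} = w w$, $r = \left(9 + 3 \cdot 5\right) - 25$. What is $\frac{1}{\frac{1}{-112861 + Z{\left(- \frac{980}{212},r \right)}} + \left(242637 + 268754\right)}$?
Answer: $\frac{112860}{57715588259} \approx 1.9554 \cdot 10^{-6}$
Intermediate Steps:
$r = -1$ ($r = \left(9 + 15\right) - 25 = 24 - 25 = -1$)
$Z{\left(D,w \right)} = w^{2}$
$\frac{1}{\frac{1}{-112861 + Z{\left(- \frac{980}{212},r \right)}} + \left(242637 + 268754\right)} = \frac{1}{\frac{1}{-112861 + \left(-1\right)^{2}} + \left(242637 + 268754\right)} = \frac{1}{\frac{1}{-112861 + 1} + 511391} = \frac{1}{\frac{1}{-112860} + 511391} = \frac{1}{- \frac{1}{112860} + 511391} = \frac{1}{\frac{57715588259}{112860}} = \frac{112860}{57715588259}$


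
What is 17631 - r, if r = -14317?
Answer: 31948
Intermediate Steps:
17631 - r = 17631 - 1*(-14317) = 17631 + 14317 = 31948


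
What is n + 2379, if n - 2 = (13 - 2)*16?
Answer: 2557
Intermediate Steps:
n = 178 (n = 2 + (13 - 2)*16 = 2 + 11*16 = 2 + 176 = 178)
n + 2379 = 178 + 2379 = 2557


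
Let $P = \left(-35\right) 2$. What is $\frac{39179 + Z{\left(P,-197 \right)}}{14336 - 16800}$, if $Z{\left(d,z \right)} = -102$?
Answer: $- \frac{39077}{2464} \approx -15.859$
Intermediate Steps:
$P = -70$
$\frac{39179 + Z{\left(P,-197 \right)}}{14336 - 16800} = \frac{39179 - 102}{14336 - 16800} = \frac{39077}{-2464} = 39077 \left(- \frac{1}{2464}\right) = - \frac{39077}{2464}$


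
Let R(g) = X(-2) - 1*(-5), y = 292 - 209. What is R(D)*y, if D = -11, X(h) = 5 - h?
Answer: 996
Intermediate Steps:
y = 83
R(g) = 12 (R(g) = (5 - 1*(-2)) - 1*(-5) = (5 + 2) + 5 = 7 + 5 = 12)
R(D)*y = 12*83 = 996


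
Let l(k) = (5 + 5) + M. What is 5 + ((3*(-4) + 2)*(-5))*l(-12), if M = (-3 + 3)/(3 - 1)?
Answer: 505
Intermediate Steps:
M = 0 (M = 0/2 = 0*(1/2) = 0)
l(k) = 10 (l(k) = (5 + 5) + 0 = 10 + 0 = 10)
5 + ((3*(-4) + 2)*(-5))*l(-12) = 5 + ((3*(-4) + 2)*(-5))*10 = 5 + ((-12 + 2)*(-5))*10 = 5 - 10*(-5)*10 = 5 + 50*10 = 5 + 500 = 505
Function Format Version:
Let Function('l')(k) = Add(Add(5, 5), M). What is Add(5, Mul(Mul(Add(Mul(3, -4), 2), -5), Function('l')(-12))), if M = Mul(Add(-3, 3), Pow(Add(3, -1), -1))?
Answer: 505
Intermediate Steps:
M = 0 (M = Mul(0, Pow(2, -1)) = Mul(0, Rational(1, 2)) = 0)
Function('l')(k) = 10 (Function('l')(k) = Add(Add(5, 5), 0) = Add(10, 0) = 10)
Add(5, Mul(Mul(Add(Mul(3, -4), 2), -5), Function('l')(-12))) = Add(5, Mul(Mul(Add(Mul(3, -4), 2), -5), 10)) = Add(5, Mul(Mul(Add(-12, 2), -5), 10)) = Add(5, Mul(Mul(-10, -5), 10)) = Add(5, Mul(50, 10)) = Add(5, 500) = 505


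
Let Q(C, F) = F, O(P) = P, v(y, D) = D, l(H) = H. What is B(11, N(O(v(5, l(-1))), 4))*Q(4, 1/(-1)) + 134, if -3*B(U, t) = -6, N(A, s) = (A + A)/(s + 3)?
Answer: 132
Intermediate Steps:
N(A, s) = 2*A/(3 + s) (N(A, s) = (2*A)/(3 + s) = 2*A/(3 + s))
B(U, t) = 2 (B(U, t) = -⅓*(-6) = 2)
B(11, N(O(v(5, l(-1))), 4))*Q(4, 1/(-1)) + 134 = 2/(-1) + 134 = 2*(-1) + 134 = -2 + 134 = 132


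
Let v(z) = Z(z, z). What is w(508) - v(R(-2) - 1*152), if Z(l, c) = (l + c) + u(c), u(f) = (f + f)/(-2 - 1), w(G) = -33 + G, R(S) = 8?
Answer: 667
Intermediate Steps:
u(f) = -2*f/3 (u(f) = (2*f)/(-3) = (2*f)*(-⅓) = -2*f/3)
Z(l, c) = l + c/3 (Z(l, c) = (l + c) - 2*c/3 = (c + l) - 2*c/3 = l + c/3)
v(z) = 4*z/3 (v(z) = z + z/3 = 4*z/3)
w(508) - v(R(-2) - 1*152) = (-33 + 508) - 4*(8 - 1*152)/3 = 475 - 4*(8 - 152)/3 = 475 - 4*(-144)/3 = 475 - 1*(-192) = 475 + 192 = 667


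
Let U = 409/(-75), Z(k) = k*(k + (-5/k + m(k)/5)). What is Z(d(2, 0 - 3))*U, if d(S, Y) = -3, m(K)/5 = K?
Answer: -5317/75 ≈ -70.893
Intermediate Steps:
m(K) = 5*K
Z(k) = k*(-5/k + 2*k) (Z(k) = k*(k + (-5/k + (5*k)/5)) = k*(k + (-5/k + (5*k)*(1/5))) = k*(k + (-5/k + k)) = k*(k + (k - 5/k)) = k*(-5/k + 2*k))
U = -409/75 (U = 409*(-1/75) = -409/75 ≈ -5.4533)
Z(d(2, 0 - 3))*U = (-5 + 2*(-3)**2)*(-409/75) = (-5 + 2*9)*(-409/75) = (-5 + 18)*(-409/75) = 13*(-409/75) = -5317/75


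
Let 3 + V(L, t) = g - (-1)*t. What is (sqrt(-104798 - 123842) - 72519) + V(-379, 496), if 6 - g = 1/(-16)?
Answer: -1152319/16 + 4*I*sqrt(14290) ≈ -72020.0 + 478.16*I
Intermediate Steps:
g = 97/16 (g = 6 - 1/(-16) = 6 - 1*(-1/16) = 6 + 1/16 = 97/16 ≈ 6.0625)
V(L, t) = 49/16 + t (V(L, t) = -3 + (97/16 - (-1)*t) = -3 + (97/16 + t) = 49/16 + t)
(sqrt(-104798 - 123842) - 72519) + V(-379, 496) = (sqrt(-104798 - 123842) - 72519) + (49/16 + 496) = (sqrt(-228640) - 72519) + 7985/16 = (4*I*sqrt(14290) - 72519) + 7985/16 = (-72519 + 4*I*sqrt(14290)) + 7985/16 = -1152319/16 + 4*I*sqrt(14290)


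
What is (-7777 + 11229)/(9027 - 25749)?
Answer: -1726/8361 ≈ -0.20643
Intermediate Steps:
(-7777 + 11229)/(9027 - 25749) = 3452/(-16722) = 3452*(-1/16722) = -1726/8361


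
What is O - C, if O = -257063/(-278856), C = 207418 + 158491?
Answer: -102035663041/278856 ≈ -3.6591e+5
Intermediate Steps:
C = 365909
O = 257063/278856 (O = -257063*(-1/278856) = 257063/278856 ≈ 0.92185)
O - C = 257063/278856 - 1*365909 = 257063/278856 - 365909 = -102035663041/278856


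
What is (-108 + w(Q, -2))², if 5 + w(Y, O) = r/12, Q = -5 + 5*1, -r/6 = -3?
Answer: 49729/4 ≈ 12432.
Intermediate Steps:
r = 18 (r = -6*(-3) = 18)
Q = 0 (Q = -5 + 5 = 0)
w(Y, O) = -7/2 (w(Y, O) = -5 + 18/12 = -5 + 18*(1/12) = -5 + 3/2 = -7/2)
(-108 + w(Q, -2))² = (-108 - 7/2)² = (-223/2)² = 49729/4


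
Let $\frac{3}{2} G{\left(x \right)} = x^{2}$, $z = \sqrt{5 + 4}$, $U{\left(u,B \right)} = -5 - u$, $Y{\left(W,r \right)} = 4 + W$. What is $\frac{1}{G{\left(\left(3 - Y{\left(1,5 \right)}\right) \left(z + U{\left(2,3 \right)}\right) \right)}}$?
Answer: $\frac{3}{128} \approx 0.023438$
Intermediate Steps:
$z = 3$ ($z = \sqrt{9} = 3$)
$G{\left(x \right)} = \frac{2 x^{2}}{3}$
$\frac{1}{G{\left(\left(3 - Y{\left(1,5 \right)}\right) \left(z + U{\left(2,3 \right)}\right) \right)}} = \frac{1}{\frac{2}{3} \left(\left(3 - \left(4 + 1\right)\right) \left(3 - 7\right)\right)^{2}} = \frac{1}{\frac{2}{3} \left(\left(3 - 5\right) \left(3 - 7\right)\right)^{2}} = \frac{1}{\frac{2}{3} \left(\left(-2\right) \left(-4\right)\right)^{2}} = \frac{1}{\frac{2}{3} \cdot 8^{2}} = \frac{1}{\frac{2}{3} \cdot 64} = \frac{1}{\frac{128}{3}} = \frac{3}{128}$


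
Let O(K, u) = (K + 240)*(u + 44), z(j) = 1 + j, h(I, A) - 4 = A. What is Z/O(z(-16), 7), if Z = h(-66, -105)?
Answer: -101/11475 ≈ -0.0088017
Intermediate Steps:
h(I, A) = 4 + A
Z = -101 (Z = 4 - 105 = -101)
O(K, u) = (44 + u)*(240 + K) (O(K, u) = (240 + K)*(44 + u) = (44 + u)*(240 + K))
Z/O(z(-16), 7) = -101/(10560 + 44*(1 - 16) + 240*7 + (1 - 16)*7) = -101/(10560 + 44*(-15) + 1680 - 15*7) = -101/(10560 - 660 + 1680 - 105) = -101/11475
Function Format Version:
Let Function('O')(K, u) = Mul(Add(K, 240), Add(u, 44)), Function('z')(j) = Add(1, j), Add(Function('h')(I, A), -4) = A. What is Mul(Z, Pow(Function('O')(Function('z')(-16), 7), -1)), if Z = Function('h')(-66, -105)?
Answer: Rational(-101, 11475) ≈ -0.0088017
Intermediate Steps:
Function('h')(I, A) = Add(4, A)
Z = -101 (Z = Add(4, -105) = -101)
Function('O')(K, u) = Mul(Add(44, u), Add(240, K)) (Function('O')(K, u) = Mul(Add(240, K), Add(44, u)) = Mul(Add(44, u), Add(240, K)))
Mul(Z, Pow(Function('O')(Function('z')(-16), 7), -1)) = Mul(-101, Pow(Add(10560, Mul(44, Add(1, -16)), Mul(240, 7), Mul(Add(1, -16), 7)), -1)) = Mul(-101, Pow(Add(10560, Mul(44, -15), 1680, Mul(-15, 7)), -1)) = Mul(-101, Pow(Add(10560, -660, 1680, -105), -1)) = Mul(-101, Pow(11475, -1)) = Mul(-101, Rational(1, 11475)) = Rational(-101, 11475)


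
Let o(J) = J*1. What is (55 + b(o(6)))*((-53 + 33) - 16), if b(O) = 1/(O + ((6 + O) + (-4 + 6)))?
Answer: -9909/5 ≈ -1981.8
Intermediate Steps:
o(J) = J
b(O) = 1/(8 + 2*O) (b(O) = 1/(O + ((6 + O) + 2)) = 1/(O + (8 + O)) = 1/(8 + 2*O))
(55 + b(o(6)))*((-53 + 33) - 16) = (55 + 1/(2*(4 + 6)))*((-53 + 33) - 16) = (55 + (1/2)/10)*(-20 - 16) = (55 + (1/2)*(1/10))*(-36) = (55 + 1/20)*(-36) = (1101/20)*(-36) = -9909/5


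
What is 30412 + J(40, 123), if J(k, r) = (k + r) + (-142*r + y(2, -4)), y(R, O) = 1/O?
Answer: 52435/4 ≈ 13109.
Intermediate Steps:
J(k, r) = -¼ + k - 141*r (J(k, r) = (k + r) + (-142*r + 1/(-4)) = (k + r) + (-142*r - ¼) = (k + r) + (-¼ - 142*r) = -¼ + k - 141*r)
30412 + J(40, 123) = 30412 + (-¼ + 40 - 141*123) = 30412 + (-¼ + 40 - 17343) = 30412 - 69213/4 = 52435/4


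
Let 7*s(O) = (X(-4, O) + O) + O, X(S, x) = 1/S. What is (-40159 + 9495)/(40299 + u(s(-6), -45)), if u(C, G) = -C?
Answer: -122656/161203 ≈ -0.76088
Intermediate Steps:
s(O) = -1/28 + 2*O/7 (s(O) = ((1/(-4) + O) + O)/7 = ((-1/4 + O) + O)/7 = (-1/4 + 2*O)/7 = -1/28 + 2*O/7)
(-40159 + 9495)/(40299 + u(s(-6), -45)) = (-40159 + 9495)/(40299 - (-1/28 + (2/7)*(-6))) = -30664/(40299 - (-1/28 - 12/7)) = -30664/(40299 - 1*(-7/4)) = -30664/(40299 + 7/4) = -30664/161203/4 = -30664*4/161203 = -122656/161203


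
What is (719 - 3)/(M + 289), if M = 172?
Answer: 716/461 ≈ 1.5531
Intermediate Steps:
(719 - 3)/(M + 289) = (719 - 3)/(172 + 289) = 716/461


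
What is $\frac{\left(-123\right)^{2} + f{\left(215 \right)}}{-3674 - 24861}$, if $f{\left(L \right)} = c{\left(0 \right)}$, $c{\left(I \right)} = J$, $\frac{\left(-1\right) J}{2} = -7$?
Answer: $- \frac{15143}{28535} \approx -0.53068$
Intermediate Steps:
$J = 14$ ($J = \left(-2\right) \left(-7\right) = 14$)
$c{\left(I \right)} = 14$
$f{\left(L \right)} = 14$
$\frac{\left(-123\right)^{2} + f{\left(215 \right)}}{-3674 - 24861} = \frac{\left(-123\right)^{2} + 14}{-3674 - 24861} = \frac{15129 + 14}{-28535} = 15143 \left(- \frac{1}{28535}\right) = - \frac{15143}{28535}$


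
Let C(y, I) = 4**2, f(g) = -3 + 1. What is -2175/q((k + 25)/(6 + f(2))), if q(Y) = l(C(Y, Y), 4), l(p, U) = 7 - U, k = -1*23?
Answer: -725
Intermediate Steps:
f(g) = -2
C(y, I) = 16
k = -23
q(Y) = 3 (q(Y) = 7 - 1*4 = 7 - 4 = 3)
-2175/q((k + 25)/(6 + f(2))) = -2175/3 = -2175*1/3 = -725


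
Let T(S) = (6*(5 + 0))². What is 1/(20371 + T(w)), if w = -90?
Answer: 1/21271 ≈ 4.7012e-5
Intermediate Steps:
T(S) = 900 (T(S) = (6*5)² = 30² = 900)
1/(20371 + T(w)) = 1/(20371 + 900) = 1/21271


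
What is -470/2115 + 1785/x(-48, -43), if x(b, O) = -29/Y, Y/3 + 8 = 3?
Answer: 240917/261 ≈ 923.05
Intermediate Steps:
Y = -15 (Y = -24 + 3*3 = -24 + 9 = -15)
x(b, O) = 29/15 (x(b, O) = -29/(-15) = -29*(-1/15) = 29/15)
-470/2115 + 1785/x(-48, -43) = -470/2115 + 1785/(29/15) = -470*1/2115 + 1785*(15/29) = -2/9 + 26775/29 = 240917/261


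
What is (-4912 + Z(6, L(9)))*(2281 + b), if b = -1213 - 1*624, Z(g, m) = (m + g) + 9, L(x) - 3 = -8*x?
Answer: -2204904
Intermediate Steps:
L(x) = 3 - 8*x
Z(g, m) = 9 + g + m (Z(g, m) = (g + m) + 9 = 9 + g + m)
b = -1837 (b = -1213 - 624 = -1837)
(-4912 + Z(6, L(9)))*(2281 + b) = (-4912 + (9 + 6 + (3 - 8*9)))*(2281 - 1837) = (-4912 + (9 + 6 + (3 - 72)))*444 = (-4912 + (9 + 6 - 69))*444 = (-4912 - 54)*444 = -4966*444 = -2204904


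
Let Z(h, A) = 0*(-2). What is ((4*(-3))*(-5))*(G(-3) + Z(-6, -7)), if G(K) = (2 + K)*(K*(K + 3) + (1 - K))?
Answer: -240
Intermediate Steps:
Z(h, A) = 0
G(K) = (2 + K)*(1 - K + K*(3 + K)) (G(K) = (2 + K)*(K*(3 + K) + (1 - K)) = (2 + K)*(1 - K + K*(3 + K)))
((4*(-3))*(-5))*(G(-3) + Z(-6, -7)) = ((4*(-3))*(-5))*((2 + (-3)³ + 4*(-3)² + 5*(-3)) + 0) = (-12*(-5))*((2 - 27 + 4*9 - 15) + 0) = 60*((2 - 27 + 36 - 15) + 0) = 60*(-4 + 0) = 60*(-4) = -240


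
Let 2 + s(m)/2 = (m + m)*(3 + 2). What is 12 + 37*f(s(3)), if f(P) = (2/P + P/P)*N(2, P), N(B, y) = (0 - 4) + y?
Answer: 14033/7 ≈ 2004.7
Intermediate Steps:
N(B, y) = -4 + y
s(m) = -4 + 20*m (s(m) = -4 + 2*((m + m)*(3 + 2)) = -4 + 2*((2*m)*5) = -4 + 2*(10*m) = -4 + 20*m)
f(P) = (1 + 2/P)*(-4 + P) (f(P) = (2/P + P/P)*(-4 + P) = (2/P + 1)*(-4 + P) = (1 + 2/P)*(-4 + P))
12 + 37*f(s(3)) = 12 + 37*(-2 + (-4 + 20*3) - 8/(-4 + 20*3)) = 12 + 37*(-2 + (-4 + 60) - 8/(-4 + 60)) = 12 + 37*(-2 + 56 - 8/56) = 12 + 37*(-2 + 56 - 8*1/56) = 12 + 37*(-2 + 56 - 1/7) = 12 + 37*(377/7) = 12 + 13949/7 = 14033/7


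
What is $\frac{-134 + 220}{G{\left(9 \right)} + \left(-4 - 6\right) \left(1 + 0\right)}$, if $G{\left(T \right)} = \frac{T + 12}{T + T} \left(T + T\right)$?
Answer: $\frac{86}{11} \approx 7.8182$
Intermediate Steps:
$G{\left(T \right)} = 12 + T$ ($G{\left(T \right)} = \frac{12 + T}{2 T} 2 T = 12 + T$)
$\frac{-134 + 220}{G{\left(9 \right)} + \left(-4 - 6\right) \left(1 + 0\right)} = \frac{-134 + 220}{\left(12 + 9\right) + \left(-4 - 6\right) \left(1 + 0\right)} = \frac{86}{21 - 10} = \frac{86}{11}$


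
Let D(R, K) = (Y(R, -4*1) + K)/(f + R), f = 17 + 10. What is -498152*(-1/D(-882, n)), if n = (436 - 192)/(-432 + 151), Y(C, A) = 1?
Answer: -119683508760/37 ≈ -3.2347e+9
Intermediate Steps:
f = 27
n = -244/281 (n = 244/(-281) = 244*(-1/281) = -244/281 ≈ -0.86833)
D(R, K) = (1 + K)/(27 + R)
-498152*(-1/D(-882, n)) = -498152*(-(27 - 882)/(1 - 244/281)) = -498152/((-37/((-855)*281))) = -498152/((-(-1)*37/(855*281))) = -498152/((-1*(-37/240255))) = -498152/37/240255 = -498152*240255/37 = -119683508760/37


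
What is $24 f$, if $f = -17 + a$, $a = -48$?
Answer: $-1560$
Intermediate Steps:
$f = -65$ ($f = -17 - 48 = -65$)
$24 f = 24 \left(-65\right) = -1560$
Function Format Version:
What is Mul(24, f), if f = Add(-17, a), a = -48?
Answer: -1560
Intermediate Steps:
f = -65 (f = Add(-17, -48) = -65)
Mul(24, f) = Mul(24, -65) = -1560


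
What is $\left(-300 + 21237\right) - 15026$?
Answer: $5911$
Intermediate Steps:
$\left(-300 + 21237\right) - 15026 = 20937 - 15026 = 5911$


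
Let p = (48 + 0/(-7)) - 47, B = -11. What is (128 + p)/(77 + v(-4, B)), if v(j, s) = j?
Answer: 129/73 ≈ 1.7671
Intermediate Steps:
p = 1 (p = (48 + 0*(-⅐)) - 47 = (48 + 0) - 47 = 48 - 47 = 1)
(128 + p)/(77 + v(-4, B)) = (128 + 1)/(77 - 4) = 129/73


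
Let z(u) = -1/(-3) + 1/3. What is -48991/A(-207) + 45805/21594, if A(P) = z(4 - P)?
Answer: -793410838/10797 ≈ -73484.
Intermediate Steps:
z(u) = 2/3 (z(u) = -1*(-1/3) + 1*(1/3) = 1/3 + 1/3 = 2/3)
A(P) = 2/3
-48991/A(-207) + 45805/21594 = -48991/2/3 + 45805/21594 = -48991*3/2 + 45805*(1/21594) = -146973/2 + 45805/21594 = -793410838/10797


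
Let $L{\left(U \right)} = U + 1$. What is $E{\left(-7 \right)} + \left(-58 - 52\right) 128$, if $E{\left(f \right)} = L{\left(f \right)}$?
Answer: $-14086$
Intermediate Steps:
$L{\left(U \right)} = 1 + U$
$E{\left(f \right)} = 1 + f$
$E{\left(-7 \right)} + \left(-58 - 52\right) 128 = \left(1 - 7\right) + \left(-58 - 52\right) 128 = -6 + \left(-58 - 52\right) 128 = -6 - 14080 = -14086$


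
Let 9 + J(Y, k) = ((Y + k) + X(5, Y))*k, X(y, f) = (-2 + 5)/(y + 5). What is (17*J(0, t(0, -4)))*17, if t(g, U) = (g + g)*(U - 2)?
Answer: -2601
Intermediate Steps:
X(y, f) = 3/(5 + y)
t(g, U) = 2*g*(-2 + U) (t(g, U) = (2*g)*(-2 + U) = 2*g*(-2 + U))
J(Y, k) = -9 + k*(3/10 + Y + k) (J(Y, k) = -9 + ((Y + k) + 3/(5 + 5))*k = -9 + ((Y + k) + 3/10)*k = -9 + (3/10 + Y + k)*k = -9 + k*(3/10 + Y + k))
(17*J(0, t(0, -4)))*17 = (17*(-9 + (2*0*(-2 - 4))**2 + 3*(2*0*(-2 - 4))/10 + 0*(2*0*(-2 - 4))))*17 = (17*(-9 + (2*0*(-6))**2 + 3*(2*0*(-6))/10 + 0*(2*0*(-6))))*17 = (17*(-9 + 0**2 + (3/10)*0 + 0*0))*17 = (17*(-9 + 0 + 0 + 0))*17 = (17*(-9))*17 = -153*17 = -2601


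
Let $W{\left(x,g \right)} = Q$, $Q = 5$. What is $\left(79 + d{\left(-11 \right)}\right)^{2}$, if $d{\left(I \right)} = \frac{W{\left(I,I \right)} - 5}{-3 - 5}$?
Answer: $6241$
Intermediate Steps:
$W{\left(x,g \right)} = 5$
$d{\left(I \right)} = 0$ ($d{\left(I \right)} = \frac{5 - 5}{-3 - 5} = \frac{0}{-8} = 0 \left(- \frac{1}{8}\right) = 0$)
$\left(79 + d{\left(-11 \right)}\right)^{2} = \left(79 + 0\right)^{2} = 79^{2} = 6241$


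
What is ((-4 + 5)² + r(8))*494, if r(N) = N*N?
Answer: 32110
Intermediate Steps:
r(N) = N²
((-4 + 5)² + r(8))*494 = ((-4 + 5)² + 8²)*494 = (1² + 64)*494 = (1 + 64)*494 = 65*494 = 32110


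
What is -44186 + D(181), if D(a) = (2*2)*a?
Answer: -43462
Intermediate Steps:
D(a) = 4*a
-44186 + D(181) = -44186 + 4*181 = -44186 + 724 = -43462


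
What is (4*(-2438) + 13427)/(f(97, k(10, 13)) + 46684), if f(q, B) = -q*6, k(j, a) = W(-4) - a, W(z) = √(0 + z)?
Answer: 525/6586 ≈ 0.079715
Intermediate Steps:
W(z) = √z
k(j, a) = -a + 2*I (k(j, a) = √(-4) - a = 2*I - a = -a + 2*I)
f(q, B) = -6*q
(4*(-2438) + 13427)/(f(97, k(10, 13)) + 46684) = (4*(-2438) + 13427)/(-6*97 + 46684) = (-9752 + 13427)/(-582 + 46684) = 3675/46102 = 3675*(1/46102) = 525/6586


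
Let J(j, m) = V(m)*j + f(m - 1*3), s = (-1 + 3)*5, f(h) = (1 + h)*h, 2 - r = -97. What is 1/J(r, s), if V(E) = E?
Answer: 1/1046 ≈ 0.00095602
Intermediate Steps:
r = 99 (r = 2 - 1*(-97) = 2 + 97 = 99)
f(h) = h*(1 + h)
s = 10 (s = 2*5 = 10)
J(j, m) = j*m + (-3 + m)*(-2 + m) (J(j, m) = m*j + (m - 1*3)*(1 + (m - 1*3)) = j*m + (m - 3)*(1 + (m - 3)) = j*m + (-3 + m)*(1 + (-3 + m)) = j*m + (-3 + m)*(-2 + m))
1/J(r, s) = 1/(99*10 + (-3 + 10)*(-2 + 10)) = 1/(990 + 7*8) = 1/(990 + 56) = 1/1046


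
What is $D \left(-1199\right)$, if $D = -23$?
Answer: $27577$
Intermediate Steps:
$D \left(-1199\right) = \left(-23\right) \left(-1199\right) = 27577$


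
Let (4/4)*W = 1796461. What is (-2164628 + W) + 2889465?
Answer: 2521298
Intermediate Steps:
W = 1796461
(-2164628 + W) + 2889465 = (-2164628 + 1796461) + 2889465 = -368167 + 2889465 = 2521298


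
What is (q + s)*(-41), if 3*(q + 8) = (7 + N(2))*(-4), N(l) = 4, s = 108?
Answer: -10496/3 ≈ -3498.7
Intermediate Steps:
q = -68/3 (q = -8 + ((7 + 4)*(-4))/3 = -8 + (11*(-4))/3 = -8 + (⅓)*(-44) = -8 - 44/3 = -68/3 ≈ -22.667)
(q + s)*(-41) = (-68/3 + 108)*(-41) = (256/3)*(-41) = -10496/3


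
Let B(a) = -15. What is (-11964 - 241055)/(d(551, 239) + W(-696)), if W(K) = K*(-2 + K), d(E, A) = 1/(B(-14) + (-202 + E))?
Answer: -84508346/162259873 ≈ -0.52082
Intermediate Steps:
d(E, A) = 1/(-217 + E) (d(E, A) = 1/(-15 + (-202 + E)) = 1/(-217 + E))
(-11964 - 241055)/(d(551, 239) + W(-696)) = (-11964 - 241055)/(1/(-217 + 551) - 696*(-2 - 696)) = -253019/(1/334 - 696*(-698)) = -253019/(1/334 + 485808) = -253019/162259873/334 = -253019*334/162259873 = -84508346/162259873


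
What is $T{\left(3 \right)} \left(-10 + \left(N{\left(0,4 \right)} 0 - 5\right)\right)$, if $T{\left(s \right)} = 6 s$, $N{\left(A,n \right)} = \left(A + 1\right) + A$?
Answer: $-270$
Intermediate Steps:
$N{\left(A,n \right)} = 1 + 2 A$ ($N{\left(A,n \right)} = \left(1 + A\right) + A = 1 + 2 A$)
$T{\left(3 \right)} \left(-10 + \left(N{\left(0,4 \right)} 0 - 5\right)\right) = 6 \cdot 3 \left(-10 - \left(5 - \left(1 + 2 \cdot 0\right) 0\right)\right) = 18 \left(-10 - \left(5 - \left(1 + 0\right) 0\right)\right) = 18 \left(-10 + \left(1 \cdot 0 - 5\right)\right) = 18 \left(-10 + \left(0 - 5\right)\right) = 18 \left(-10 - 5\right) = 18 \left(-15\right) = -270$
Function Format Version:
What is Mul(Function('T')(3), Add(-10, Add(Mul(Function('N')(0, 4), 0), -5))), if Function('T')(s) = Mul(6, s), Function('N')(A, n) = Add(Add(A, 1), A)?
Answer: -270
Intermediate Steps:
Function('N')(A, n) = Add(1, Mul(2, A)) (Function('N')(A, n) = Add(Add(1, A), A) = Add(1, Mul(2, A)))
Mul(Function('T')(3), Add(-10, Add(Mul(Function('N')(0, 4), 0), -5))) = Mul(Mul(6, 3), Add(-10, Add(Mul(Add(1, Mul(2, 0)), 0), -5))) = Mul(18, Add(-10, Add(Mul(Add(1, 0), 0), -5))) = Mul(18, Add(-10, Add(Mul(1, 0), -5))) = Mul(18, Add(-10, Add(0, -5))) = Mul(18, Add(-10, -5)) = Mul(18, -15) = -270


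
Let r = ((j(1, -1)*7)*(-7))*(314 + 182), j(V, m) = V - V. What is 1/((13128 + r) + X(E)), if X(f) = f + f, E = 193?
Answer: 1/13514 ≈ 7.3997e-5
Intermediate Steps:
j(V, m) = 0
X(f) = 2*f
r = 0 (r = ((0*7)*(-7))*(314 + 182) = (0*(-7))*496 = 0*496 = 0)
1/((13128 + r) + X(E)) = 1/((13128 + 0) + 2*193) = 1/(13128 + 386) = 1/13514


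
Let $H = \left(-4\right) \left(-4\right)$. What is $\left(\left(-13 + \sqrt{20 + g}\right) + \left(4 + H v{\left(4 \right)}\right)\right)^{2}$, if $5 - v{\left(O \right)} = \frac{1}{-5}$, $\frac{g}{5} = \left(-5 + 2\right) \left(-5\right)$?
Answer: $\frac{140016}{25} + \frac{742 \sqrt{95}}{5} \approx 7047.1$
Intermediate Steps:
$g = 75$ ($g = 5 \left(-5 + 2\right) \left(-5\right) = 5 \left(\left(-3\right) \left(-5\right)\right) = 5 \cdot 15 = 75$)
$v{\left(O \right)} = \frac{26}{5}$ ($v{\left(O \right)} = 5 - \frac{1}{-5} = 5 - - \frac{1}{5} = 5 + \frac{1}{5} = \frac{26}{5}$)
$H = 16$
$\left(\left(-13 + \sqrt{20 + g}\right) + \left(4 + H v{\left(4 \right)}\right)\right)^{2} = \left(\left(-13 + \sqrt{20 + 75}\right) + \left(4 + 16 \cdot \frac{26}{5}\right)\right)^{2} = \left(\left(-13 + \sqrt{95}\right) + \left(4 + \frac{416}{5}\right)\right)^{2} = \left(\left(-13 + \sqrt{95}\right) + \frac{436}{5}\right)^{2} = \left(\frac{371}{5} + \sqrt{95}\right)^{2}$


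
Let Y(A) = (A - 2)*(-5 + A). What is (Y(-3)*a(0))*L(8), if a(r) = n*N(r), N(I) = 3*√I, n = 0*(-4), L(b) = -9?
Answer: 0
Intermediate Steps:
Y(A) = (-5 + A)*(-2 + A) (Y(A) = (-2 + A)*(-5 + A) = (-5 + A)*(-2 + A))
n = 0
a(r) = 0 (a(r) = 0*(3*√r) = 0)
(Y(-3)*a(0))*L(8) = ((10 + (-3)² - 7*(-3))*0)*(-9) = ((10 + 9 + 21)*0)*(-9) = (40*0)*(-9) = 0*(-9) = 0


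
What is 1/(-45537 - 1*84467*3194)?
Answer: -1/415232776 ≈ -2.4083e-9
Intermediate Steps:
1/(-45537 - 1*84467*3194) = (1/3194)/(-45537 - 84467) = (1/3194)/(-130004) = -1/130004*1/3194 = -1/415232776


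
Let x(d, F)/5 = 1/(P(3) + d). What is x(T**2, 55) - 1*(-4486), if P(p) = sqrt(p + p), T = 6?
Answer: 192904/43 - sqrt(6)/258 ≈ 4486.1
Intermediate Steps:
P(p) = sqrt(2)*sqrt(p) (P(p) = sqrt(2*p) = sqrt(2)*sqrt(p))
x(d, F) = 5/(d + sqrt(6)) (x(d, F) = 5/(sqrt(2)*sqrt(3) + d) = 5/(sqrt(6) + d) = 5/(d + sqrt(6)))
x(T**2, 55) - 1*(-4486) = 5/(6**2 + sqrt(6)) - 1*(-4486) = 5/(36 + sqrt(6)) + 4486 = 4486 + 5/(36 + sqrt(6))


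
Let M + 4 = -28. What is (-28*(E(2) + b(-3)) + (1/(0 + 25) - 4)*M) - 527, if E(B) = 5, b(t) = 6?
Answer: -17707/25 ≈ -708.28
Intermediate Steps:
M = -32 (M = -4 - 28 = -32)
(-28*(E(2) + b(-3)) + (1/(0 + 25) - 4)*M) - 527 = (-28*(5 + 6) + (1/(0 + 25) - 4)*(-32)) - 527 = (-28*11 + (1/25 - 4)*(-32)) - 527 = (-308 + (1/25 - 4)*(-32)) - 527 = (-308 - 99/25*(-32)) - 527 = (-308 + 3168/25) - 527 = -4532/25 - 527 = -17707/25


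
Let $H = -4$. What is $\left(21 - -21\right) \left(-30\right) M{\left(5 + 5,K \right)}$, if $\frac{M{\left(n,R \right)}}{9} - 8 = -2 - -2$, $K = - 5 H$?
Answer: $-90720$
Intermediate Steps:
$K = 20$ ($K = \left(-5\right) \left(-4\right) = 20$)
$M{\left(n,R \right)} = 72$ ($M{\left(n,R \right)} = 72 + 9 \left(-2 - -2\right) = 72 + 9 \left(-2 + 2\right) = 72 + 9 \cdot 0 = 72 + 0 = 72$)
$\left(21 - -21\right) \left(-30\right) M{\left(5 + 5,K \right)} = \left(21 - -21\right) \left(-30\right) 72 = \left(21 + 21\right) \left(-30\right) 72 = 42 \left(-30\right) 72 = \left(-1260\right) 72 = -90720$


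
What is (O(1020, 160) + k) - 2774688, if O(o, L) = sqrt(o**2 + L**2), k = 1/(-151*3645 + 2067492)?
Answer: -4209470840735/1517097 + 20*sqrt(2665) ≈ -2.7737e+6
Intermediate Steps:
k = 1/1517097 (k = 1/(-550395 + 2067492) = 1/1517097 ≈ 6.5915e-7)
O(o, L) = sqrt(L**2 + o**2)
(O(1020, 160) + k) - 2774688 = (sqrt(160**2 + 1020**2) + 1/1517097) - 2774688 = (sqrt(25600 + 1040400) + 1/1517097) - 2774688 = (sqrt(1066000) + 1/1517097) - 2774688 = (20*sqrt(2665) + 1/1517097) - 2774688 = (1/1517097 + 20*sqrt(2665)) - 2774688 = -4209470840735/1517097 + 20*sqrt(2665)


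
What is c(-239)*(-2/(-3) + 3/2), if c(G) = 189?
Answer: 819/2 ≈ 409.50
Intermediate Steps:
c(-239)*(-2/(-3) + 3/2) = 189*(-2/(-3) + 3/2) = 189*(-2*(-⅓) + 3*(½)) = 189*(⅔ + 3/2) = 189*(13/6) = 819/2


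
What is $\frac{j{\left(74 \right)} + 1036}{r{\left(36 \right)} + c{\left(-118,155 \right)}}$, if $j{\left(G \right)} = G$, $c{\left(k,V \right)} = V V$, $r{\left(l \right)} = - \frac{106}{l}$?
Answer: $\frac{19980}{432397} \approx 0.046208$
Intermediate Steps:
$c{\left(k,V \right)} = V^{2}$
$\frac{j{\left(74 \right)} + 1036}{r{\left(36 \right)} + c{\left(-118,155 \right)}} = \frac{74 + 1036}{- \frac{106}{36} + 155^{2}} = \frac{1110}{\left(-106\right) \frac{1}{36} + 24025} = \frac{1110}{- \frac{53}{18} + 24025} = \frac{1110}{\frac{432397}{18}} = 1110 \cdot \frac{18}{432397} = \frac{19980}{432397}$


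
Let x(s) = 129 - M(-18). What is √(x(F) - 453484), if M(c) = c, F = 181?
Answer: I*√453337 ≈ 673.3*I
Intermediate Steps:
x(s) = 147 (x(s) = 129 - 1*(-18) = 129 + 18 = 147)
√(x(F) - 453484) = √(147 - 453484) = √(-453337) = I*√453337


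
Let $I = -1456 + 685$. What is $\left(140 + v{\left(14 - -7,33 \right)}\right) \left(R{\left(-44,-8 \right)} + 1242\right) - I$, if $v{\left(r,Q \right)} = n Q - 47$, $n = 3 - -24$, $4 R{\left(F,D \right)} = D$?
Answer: $1220931$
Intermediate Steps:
$R{\left(F,D \right)} = \frac{D}{4}$
$n = 27$ ($n = 3 + 24 = 27$)
$v{\left(r,Q \right)} = -47 + 27 Q$ ($v{\left(r,Q \right)} = 27 Q - 47 = -47 + 27 Q$)
$I = -771$
$\left(140 + v{\left(14 - -7,33 \right)}\right) \left(R{\left(-44,-8 \right)} + 1242\right) - I = \left(140 + \left(-47 + 27 \cdot 33\right)\right) \left(\frac{1}{4} \left(-8\right) + 1242\right) - -771 = \left(140 + \left(-47 + 891\right)\right) \left(-2 + 1242\right) + 771 = \left(140 + 844\right) 1240 + 771 = 984 \cdot 1240 + 771 = 1220160 + 771 = 1220931$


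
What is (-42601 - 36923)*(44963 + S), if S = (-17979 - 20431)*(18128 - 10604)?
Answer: 22978609066548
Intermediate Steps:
S = -288996840 (S = -38410*7524 = -288996840)
(-42601 - 36923)*(44963 + S) = (-42601 - 36923)*(44963 - 288996840) = -79524*(-288951877) = 22978609066548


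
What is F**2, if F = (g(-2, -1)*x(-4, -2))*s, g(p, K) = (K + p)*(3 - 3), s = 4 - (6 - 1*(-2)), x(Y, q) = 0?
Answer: 0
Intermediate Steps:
s = -4 (s = 4 - (6 + 2) = 4 - 1*8 = 4 - 8 = -4)
g(p, K) = 0 (g(p, K) = (K + p)*0 = 0)
F = 0 (F = (0*0)*(-4) = 0*(-4) = 0)
F**2 = 0**2 = 0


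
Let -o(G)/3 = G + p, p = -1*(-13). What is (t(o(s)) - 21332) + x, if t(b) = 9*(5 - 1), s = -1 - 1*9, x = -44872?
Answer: -66168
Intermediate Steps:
p = 13
s = -10 (s = -1 - 9 = -10)
o(G) = -39 - 3*G (o(G) = -3*(G + 13) = -3*(13 + G) = -39 - 3*G)
t(b) = 36 (t(b) = 9*4 = 36)
(t(o(s)) - 21332) + x = (36 - 21332) - 44872 = -21296 - 44872 = -66168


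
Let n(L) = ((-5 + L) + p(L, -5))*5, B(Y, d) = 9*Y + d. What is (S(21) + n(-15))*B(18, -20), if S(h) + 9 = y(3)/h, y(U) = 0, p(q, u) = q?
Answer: -26128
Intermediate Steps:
B(Y, d) = d + 9*Y
n(L) = -25 + 10*L (n(L) = ((-5 + L) + L)*5 = (-5 + 2*L)*5 = -25 + 10*L)
S(h) = -9 (S(h) = -9 + 0/h = -9 + 0 = -9)
(S(21) + n(-15))*B(18, -20) = (-9 + (-25 + 10*(-15)))*(-20 + 9*18) = (-9 + (-25 - 150))*(-20 + 162) = (-9 - 175)*142 = -184*142 = -26128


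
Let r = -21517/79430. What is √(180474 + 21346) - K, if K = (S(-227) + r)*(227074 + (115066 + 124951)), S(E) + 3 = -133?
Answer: 5055791582727/79430 + 2*√50455 ≈ 6.3651e+7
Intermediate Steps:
S(E) = -136 (S(E) = -3 - 133 = -136)
r = -21517/79430 (r = -21517*1/79430 = -21517/79430 ≈ -0.27089)
K = -5055791582727/79430 (K = (-136 - 21517/79430)*(227074 + (115066 + 124951)) = -10823997*(227074 + 240017)/79430 = -10823997/79430*467091 = -5055791582727/79430 ≈ -6.3651e+7)
√(180474 + 21346) - K = √(180474 + 21346) - 1*(-5055791582727/79430) = √201820 + 5055791582727/79430 = 2*√50455 + 5055791582727/79430 = 5055791582727/79430 + 2*√50455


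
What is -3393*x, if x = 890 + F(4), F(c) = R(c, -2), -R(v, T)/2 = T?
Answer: -3033342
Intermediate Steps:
R(v, T) = -2*T
F(c) = 4 (F(c) = -2*(-2) = 4)
x = 894 (x = 890 + 4 = 894)
-3393*x = -3393*894 = -3033342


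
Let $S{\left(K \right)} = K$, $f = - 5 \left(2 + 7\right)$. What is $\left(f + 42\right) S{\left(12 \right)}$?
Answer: $-36$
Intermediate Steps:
$f = -45$ ($f = \left(-5\right) 9 = -45$)
$\left(f + 42\right) S{\left(12 \right)} = \left(-45 + 42\right) 12 = \left(-3\right) 12 = -36$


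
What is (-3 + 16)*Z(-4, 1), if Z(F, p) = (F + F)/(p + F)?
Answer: 104/3 ≈ 34.667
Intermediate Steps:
Z(F, p) = 2*F/(F + p) (Z(F, p) = (2*F)/(F + p) = 2*F/(F + p))
(-3 + 16)*Z(-4, 1) = (-3 + 16)*(2*(-4)/(-4 + 1)) = 13*(2*(-4)/(-3)) = 13*(2*(-4)*(-1/3)) = 13*(8/3) = 104/3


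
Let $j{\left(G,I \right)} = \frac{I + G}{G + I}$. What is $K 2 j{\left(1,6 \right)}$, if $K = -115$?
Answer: $-230$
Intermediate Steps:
$j{\left(G,I \right)} = 1$ ($j{\left(G,I \right)} = \frac{G + I}{G + I} = 1$)
$K 2 j{\left(1,6 \right)} = \left(-115\right) 2 \cdot 1 = \left(-230\right) 1 = -230$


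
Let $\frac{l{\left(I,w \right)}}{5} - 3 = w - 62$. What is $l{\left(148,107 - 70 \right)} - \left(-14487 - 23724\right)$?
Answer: $38101$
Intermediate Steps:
$l{\left(I,w \right)} = -295 + 5 w$ ($l{\left(I,w \right)} = 15 + 5 \left(w - 62\right) = 15 + 5 \left(-62 + w\right) = 15 + \left(-310 + 5 w\right) = -295 + 5 w$)
$l{\left(148,107 - 70 \right)} - \left(-14487 - 23724\right) = \left(-295 + 5 \left(107 - 70\right)\right) - \left(-14487 - 23724\right) = \left(-295 + 5 \left(107 - 70\right)\right) - -38211 = \left(-295 + 5 \cdot 37\right) + 38211 = \left(-295 + 185\right) + 38211 = -110 + 38211 = 38101$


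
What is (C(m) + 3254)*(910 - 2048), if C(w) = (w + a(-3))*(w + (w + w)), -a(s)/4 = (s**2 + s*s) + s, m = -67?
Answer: -32752778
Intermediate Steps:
a(s) = -8*s**2 - 4*s (a(s) = -4*((s**2 + s*s) + s) = -4*((s**2 + s**2) + s) = -4*(2*s**2 + s) = -4*(s + 2*s**2) = -8*s**2 - 4*s)
C(w) = 3*w*(-60 + w) (C(w) = (w - 4*(-3)*(1 + 2*(-3)))*(w + (w + w)) = (w - 4*(-3)*(1 - 6))*(w + 2*w) = (w - 4*(-3)*(-5))*(3*w) = (w - 60)*(3*w) = (-60 + w)*(3*w) = 3*w*(-60 + w))
(C(m) + 3254)*(910 - 2048) = (3*(-67)*(-60 - 67) + 3254)*(910 - 2048) = (3*(-67)*(-127) + 3254)*(-1138) = (25527 + 3254)*(-1138) = 28781*(-1138) = -32752778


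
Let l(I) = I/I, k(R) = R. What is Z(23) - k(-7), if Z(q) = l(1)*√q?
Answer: 7 + √23 ≈ 11.796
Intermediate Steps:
l(I) = 1
Z(q) = √q (Z(q) = 1*√q = √q)
Z(23) - k(-7) = √23 - 1*(-7) = √23 + 7 = 7 + √23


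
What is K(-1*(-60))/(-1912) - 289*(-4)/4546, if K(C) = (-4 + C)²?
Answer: -752874/543247 ≈ -1.3859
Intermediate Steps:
K(-1*(-60))/(-1912) - 289*(-4)/4546 = (-4 - 1*(-60))²/(-1912) - 289*(-4)/4546 = (-4 + 60)²*(-1/1912) + 1156*(1/4546) = 56²*(-1/1912) + 578/2273 = 3136*(-1/1912) + 578/2273 = -392/239 + 578/2273 = -752874/543247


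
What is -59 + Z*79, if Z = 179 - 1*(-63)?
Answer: 19059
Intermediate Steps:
Z = 242 (Z = 179 + 63 = 242)
-59 + Z*79 = -59 + 242*79 = -59 + 19118 = 19059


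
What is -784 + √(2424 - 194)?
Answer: -784 + √2230 ≈ -736.78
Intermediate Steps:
-784 + √(2424 - 194) = -784 + √2230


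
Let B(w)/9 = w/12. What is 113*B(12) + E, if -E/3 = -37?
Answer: 1128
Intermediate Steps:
E = 111 (E = -3*(-37) = 111)
B(w) = 3*w/4 (B(w) = 9*(w/12) = 3*w/4)
113*B(12) + E = 113*((¾)*12) + 111 = 113*9 + 111 = 1017 + 111 = 1128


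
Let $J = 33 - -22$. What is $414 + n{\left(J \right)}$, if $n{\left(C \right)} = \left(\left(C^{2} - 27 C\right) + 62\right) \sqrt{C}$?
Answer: $414 + 1602 \sqrt{55} \approx 12295.0$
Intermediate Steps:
$J = 55$ ($J = 33 + 22 = 55$)
$n{\left(C \right)} = \sqrt{C} \left(62 + C^{2} - 27 C\right)$ ($n{\left(C \right)} = \left(62 + C^{2} - 27 C\right) \sqrt{C} = \sqrt{C} \left(62 + C^{2} - 27 C\right)$)
$414 + n{\left(J \right)} = 414 + \sqrt{55} \left(62 + 55^{2} - 1485\right) = 414 + \sqrt{55} \left(62 + 3025 - 1485\right) = 414 + \sqrt{55} \cdot 1602 = 414 + 1602 \sqrt{55}$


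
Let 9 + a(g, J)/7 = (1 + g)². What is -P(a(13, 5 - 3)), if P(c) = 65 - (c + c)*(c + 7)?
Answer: 3445223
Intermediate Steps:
a(g, J) = -63 + 7*(1 + g)²
P(c) = 65 - 2*c*(7 + c)
-P(a(13, 5 - 3)) = -(65 - 14*(-63 + 7*(1 + 13)²) - 2*(-63 + 7*(1 + 13)²)²) = -(65 - 14*(-63 + 7*14²) - 2*(-63 + 7*14²)²) = -(65 - 14*(-63 + 7*196) - 2*(-63 + 7*196)²) = -(65 - 14*(-63 + 1372) - 2*(-63 + 1372)²) = -(65 - 14*1309 - 2*1309²) = -(65 - 18326 - 2*1713481) = -(65 - 18326 - 3426962) = -1*(-3445223) = 3445223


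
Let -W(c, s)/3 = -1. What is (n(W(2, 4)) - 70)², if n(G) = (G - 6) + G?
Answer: 4900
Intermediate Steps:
W(c, s) = 3 (W(c, s) = -3*(-1) = 3)
n(G) = -6 + 2*G (n(G) = (-6 + G) + G = -6 + 2*G)
(n(W(2, 4)) - 70)² = ((-6 + 2*3) - 70)² = ((-6 + 6) - 70)² = (0 - 70)² = (-70)² = 4900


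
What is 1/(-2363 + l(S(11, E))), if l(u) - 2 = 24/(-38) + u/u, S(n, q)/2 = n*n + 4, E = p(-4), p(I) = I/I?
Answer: -19/44852 ≈ -0.00042362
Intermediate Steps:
p(I) = 1
E = 1
S(n, q) = 8 + 2*n² (S(n, q) = 2*(n*n + 4) = 2*(n² + 4) = 2*(4 + n²) = 8 + 2*n²)
l(u) = 45/19 (l(u) = 2 + (24/(-38) + u/u) = 2 + (24*(-1/38) + 1) = 2 + (-12/19 + 1) = 2 + 7/19 = 45/19)
1/(-2363 + l(S(11, E))) = 1/(-2363 + 45/19) = 1/(-44852/19) = -19/44852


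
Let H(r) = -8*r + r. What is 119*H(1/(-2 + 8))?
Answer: -833/6 ≈ -138.83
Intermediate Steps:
H(r) = -7*r
119*H(1/(-2 + 8)) = 119*(-7/(-2 + 8)) = 119*(-7/6) = -833/6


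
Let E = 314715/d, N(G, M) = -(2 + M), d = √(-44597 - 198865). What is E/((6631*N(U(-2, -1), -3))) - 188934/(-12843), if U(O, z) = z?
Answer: 62978/4281 - 104905*I*√243462/538132174 ≈ 14.711 - 0.096188*I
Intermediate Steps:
d = I*√243462 (d = √(-243462) = I*√243462 ≈ 493.42*I)
N(G, M) = -2 - M
E = -104905*I*√243462/81154 (E = 314715/((I*√243462)) = 314715*(-I*√243462/243462) = -104905*I*√243462/81154 ≈ -637.83*I)
E/((6631*N(U(-2, -1), -3))) - 188934/(-12843) = (-104905*I*√243462/81154)/((6631*(-2 - 1*(-3)))) - 188934/(-12843) = (-104905*I*√243462/81154)/((6631*(-2 + 3))) - 188934*(-1/12843) = (-104905*I*√243462/81154)/((6631*1)) + 62978/4281 = -104905*I*√243462/81154/6631 + 62978/4281 = -104905*I*√243462/81154*(1/6631) + 62978/4281 = -104905*I*√243462/538132174 + 62978/4281 = 62978/4281 - 104905*I*√243462/538132174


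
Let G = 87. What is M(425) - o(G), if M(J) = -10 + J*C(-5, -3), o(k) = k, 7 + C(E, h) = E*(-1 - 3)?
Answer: 5428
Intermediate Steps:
C(E, h) = -7 - 4*E (C(E, h) = -7 + E*(-1 - 3) = -7 + E*(-4) = -7 - 4*E)
M(J) = -10 + 13*J (M(J) = -10 + J*(-7 - 4*(-5)) = -10 + J*(-7 + 20) = -10 + J*13 = -10 + 13*J)
M(425) - o(G) = (-10 + 13*425) - 1*87 = (-10 + 5525) - 87 = 5515 - 87 = 5428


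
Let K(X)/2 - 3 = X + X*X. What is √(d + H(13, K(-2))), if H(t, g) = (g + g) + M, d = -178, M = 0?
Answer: I*√158 ≈ 12.57*I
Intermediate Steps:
K(X) = 6 + 2*X + 2*X² (K(X) = 6 + 2*(X + X*X) = 6 + 2*(X + X²) = 6 + (2*X + 2*X²) = 6 + 2*X + 2*X²)
H(t, g) = 2*g (H(t, g) = (g + g) + 0 = 2*g + 0 = 2*g)
√(d + H(13, K(-2))) = √(-178 + 2*(6 + 2*(-2) + 2*(-2)²)) = √(-178 + 2*(6 - 4 + 2*4)) = √(-178 + 2*(6 - 4 + 8)) = √(-178 + 2*10) = √(-178 + 20) = √(-158) = I*√158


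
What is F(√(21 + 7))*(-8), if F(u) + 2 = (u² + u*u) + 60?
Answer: -912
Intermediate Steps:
F(u) = 58 + 2*u² (F(u) = -2 + ((u² + u*u) + 60) = -2 + ((u² + u²) + 60) = -2 + (2*u² + 60) = -2 + (60 + 2*u²) = 58 + 2*u²)
F(√(21 + 7))*(-8) = (58 + 2*(√(21 + 7))²)*(-8) = (58 + 2*(√28)²)*(-8) = (58 + 2*(2*√7)²)*(-8) = (58 + 2*28)*(-8) = (58 + 56)*(-8) = 114*(-8) = -912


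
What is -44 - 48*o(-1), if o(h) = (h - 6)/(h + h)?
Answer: -212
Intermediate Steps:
o(h) = (-6 + h)/(2*h) (o(h) = (-6 + h)/((2*h)) = (-6 + h)*(1/(2*h)) = (-6 + h)/(2*h))
-44 - 48*o(-1) = -44 - 24*(-6 - 1)/(-1) = -44 - 24*(-1)*(-7) = -44 - 48*7/2 = -44 - 168 = -212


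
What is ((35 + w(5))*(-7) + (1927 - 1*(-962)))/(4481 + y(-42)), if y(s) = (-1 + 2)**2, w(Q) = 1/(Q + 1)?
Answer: 15857/26892 ≈ 0.58965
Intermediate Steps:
w(Q) = 1/(1 + Q)
y(s) = 1 (y(s) = 1**2 = 1)
((35 + w(5))*(-7) + (1927 - 1*(-962)))/(4481 + y(-42)) = ((35 + 1/(1 + 5))*(-7) + (1927 - 1*(-962)))/(4481 + 1) = ((35 + 1/6)*(-7) + (1927 + 962))/4482 = ((35 + 1/6)*(-7) + 2889)*(1/4482) = ((211/6)*(-7) + 2889)*(1/4482) = (-1477/6 + 2889)*(1/4482) = (15857/6)*(1/4482) = 15857/26892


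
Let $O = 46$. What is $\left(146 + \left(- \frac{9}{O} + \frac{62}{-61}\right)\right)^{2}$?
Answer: $\frac{165059375625}{7873636} \approx 20964.0$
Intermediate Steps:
$\left(146 + \left(- \frac{9}{O} + \frac{62}{-61}\right)\right)^{2} = \left(146 + \left(- \frac{9}{46} + \frac{62}{-61}\right)\right)^{2} = \left(146 + \left(\left(-9\right) \frac{1}{46} + 62 \left(- \frac{1}{61}\right)\right)\right)^{2} = \left(146 - \frac{3401}{2806}\right)^{2} = \left(\frac{406275}{2806}\right)^{2} = \frac{165059375625}{7873636}$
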